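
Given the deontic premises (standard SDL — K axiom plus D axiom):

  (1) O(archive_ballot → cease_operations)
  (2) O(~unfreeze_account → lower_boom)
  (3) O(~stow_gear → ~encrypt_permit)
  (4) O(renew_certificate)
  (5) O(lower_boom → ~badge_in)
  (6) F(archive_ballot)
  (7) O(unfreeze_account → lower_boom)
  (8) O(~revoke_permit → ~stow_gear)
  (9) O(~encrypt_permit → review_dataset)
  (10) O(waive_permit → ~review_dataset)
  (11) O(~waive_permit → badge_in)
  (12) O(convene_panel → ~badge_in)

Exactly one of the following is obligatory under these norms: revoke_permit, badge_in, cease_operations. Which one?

revoke_permit

Premises 7 and 2 are O(unfreeze_account → lower_boom) and O(~unfreeze_account → lower_boom); every ideal world satisfies unfreeze_account or ~unfreeze_account, so in either case lower_boom holds — hence O(lower_boom).
With premise 5, O(lower_boom → ~badge_in), the K-axiom yields O(~badge_in).
The contrapositive of premise 11 (O(~waive_permit → badge_in)) is O(~badge_in → waive_permit), and O(~badge_in) is already established, so O(waive_permit).
Applying K to premise 10 (O(waive_permit → ~review_dataset)) and O(waive_permit) yields O(~review_dataset).
Premise 9, O(~encrypt_permit → review_dataset), contraposes to O(~review_dataset → encrypt_permit); with O(~review_dataset) we get O(encrypt_permit).
Premise 3 is O(~stow_gear → ~encrypt_permit); contrapositively O(encrypt_permit → stow_gear). Since O(encrypt_permit) holds, K gives O(stow_gear).
The contrapositive of premise 8 (O(~revoke_permit → ~stow_gear)) is O(stow_gear → revoke_permit), and O(stow_gear) is already established, so O(revoke_permit).
So O(revoke_permit) holds — revoke_permit is obligatory. None of the other listed options is made obligatory by any chain of premises.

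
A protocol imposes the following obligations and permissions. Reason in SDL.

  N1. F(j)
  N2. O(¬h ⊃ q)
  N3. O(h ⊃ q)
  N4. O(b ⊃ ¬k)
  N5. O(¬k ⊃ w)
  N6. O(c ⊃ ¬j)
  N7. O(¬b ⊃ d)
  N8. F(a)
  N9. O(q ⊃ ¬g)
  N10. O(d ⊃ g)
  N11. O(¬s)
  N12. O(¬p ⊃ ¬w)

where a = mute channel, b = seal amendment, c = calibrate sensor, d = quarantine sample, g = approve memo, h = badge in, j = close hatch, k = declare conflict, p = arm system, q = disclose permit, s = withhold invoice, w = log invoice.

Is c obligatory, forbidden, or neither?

Neither

Premise 6 is O(c ⊃ ¬j); even if O(¬j) held, inferring O(c) would be affirming the consequent — invalid.
No premise or chain of K-axiom applications forces O(c), and none forces O(¬c). So c is neither obligatory nor forbidden under these norms.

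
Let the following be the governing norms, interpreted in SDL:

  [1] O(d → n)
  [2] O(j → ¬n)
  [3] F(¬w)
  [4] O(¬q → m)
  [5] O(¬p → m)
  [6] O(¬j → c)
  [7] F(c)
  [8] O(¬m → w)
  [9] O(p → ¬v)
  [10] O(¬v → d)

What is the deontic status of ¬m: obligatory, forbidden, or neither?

Forbidden

F(c) at premise 7 means O(¬c).
Premise 6, O(¬j → c), contraposes to O(¬c → j); with O(¬c) we get O(j).
With premise 2, O(j → ¬n), the K-axiom yields O(¬n).
The contrapositive of premise 1 (O(d → n)) is O(¬n → ¬d), and O(¬n) is already established, so O(¬d).
Premise 10, O(¬v → d), contraposes to O(¬d → v); with O(¬d) we get O(v).
The contrapositive of premise 9 (O(p → ¬v)) is O(v → ¬p), and O(v) is already established, so O(¬p).
From O(¬p) and premise 5, O(¬p → m), we obtain O(m).
Premises 3, 4, 8 do not contribute to this derivation.
Thus O(m), which is F(¬m): ¬m is forbidden.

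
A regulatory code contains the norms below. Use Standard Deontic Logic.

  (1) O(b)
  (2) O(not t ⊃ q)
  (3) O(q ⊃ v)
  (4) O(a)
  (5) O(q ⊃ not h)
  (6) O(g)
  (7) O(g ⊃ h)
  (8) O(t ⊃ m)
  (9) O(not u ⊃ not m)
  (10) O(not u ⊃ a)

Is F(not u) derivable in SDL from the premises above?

Yes

Premise 6 gives O(g).
Applying K to premise 7 (O(g ⊃ h)) and O(g) yields O(h).
Premise 5 is O(q ⊃ not h); contrapositively O(h ⊃ not q). Since O(h) holds, K gives O(not q).
Premise 2, O(not t ⊃ q), contraposes to O(not q ⊃ t); with O(not q) we get O(t).
Premise 8 is O(t ⊃ m); since O(t), deontic closure gives O(m).
Premise 9, O(not u ⊃ not m), contraposes to O(m ⊃ u); with O(m) we get O(u).
Premises 1, 3, 4, 10 do not contribute to this derivation.
So O(u) holds, i.e. F(not u). The claim follows.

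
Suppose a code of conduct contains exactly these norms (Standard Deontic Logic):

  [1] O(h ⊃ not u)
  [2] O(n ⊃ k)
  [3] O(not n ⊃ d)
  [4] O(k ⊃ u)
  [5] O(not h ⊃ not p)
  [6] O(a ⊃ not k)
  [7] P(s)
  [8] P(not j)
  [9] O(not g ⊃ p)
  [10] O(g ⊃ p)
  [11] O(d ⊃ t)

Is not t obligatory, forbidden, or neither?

Forbidden

Premises 9 and 10 cover both cases: O(not g ⊃ p) and O(g ⊃ p). Since not g ∨ g is a tautology, O(p) follows.
Premise 5 is O(not h ⊃ not p); contrapositively O(p ⊃ h). Since O(p) holds, K gives O(h).
Applying K to premise 1 (O(h ⊃ not u)) and O(h) yields O(not u).
Premise 4 is O(k ⊃ u); contrapositively O(not u ⊃ not k). Since O(not u) holds, K gives O(not k).
The contrapositive of premise 2 (O(n ⊃ k)) is O(not k ⊃ not n), and O(not k) is already established, so O(not n).
From O(not n) and premise 3, O(not n ⊃ d), we obtain O(d).
Applying K to premise 11 (O(d ⊃ t)) and O(d) yields O(t).
Premises 6, 7, 8 do not contribute to this derivation.
Thus O(t), which is F(not t): not t is forbidden.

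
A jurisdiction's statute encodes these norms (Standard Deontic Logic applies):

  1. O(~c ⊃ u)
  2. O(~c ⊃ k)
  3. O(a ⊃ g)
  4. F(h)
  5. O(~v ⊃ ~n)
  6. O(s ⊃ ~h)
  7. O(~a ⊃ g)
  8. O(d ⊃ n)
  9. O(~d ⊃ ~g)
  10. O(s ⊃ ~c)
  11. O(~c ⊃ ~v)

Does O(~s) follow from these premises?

Premises 3 and 7 cover both cases: O(a ⊃ g) and O(~a ⊃ g). Since a ∨ ~a is a tautology, O(g) follows.
Premise 9 is O(~d ⊃ ~g); contrapositively O(g ⊃ d). Since O(g) holds, K gives O(d).
From O(d) and premise 8, O(d ⊃ n), we obtain O(n).
The contrapositive of premise 5 (O(~v ⊃ ~n)) is O(n ⊃ v), and O(n) is already established, so O(v).
The contrapositive of premise 11 (O(~c ⊃ ~v)) is O(v ⊃ c), and O(v) is already established, so O(c).
Premise 10 is O(s ⊃ ~c); contrapositively O(c ⊃ ~s). Since O(c) holds, K gives O(~s).
Premises 1, 2, 4, 6 do not contribute to this derivation.
So O(~s) follows.

Yes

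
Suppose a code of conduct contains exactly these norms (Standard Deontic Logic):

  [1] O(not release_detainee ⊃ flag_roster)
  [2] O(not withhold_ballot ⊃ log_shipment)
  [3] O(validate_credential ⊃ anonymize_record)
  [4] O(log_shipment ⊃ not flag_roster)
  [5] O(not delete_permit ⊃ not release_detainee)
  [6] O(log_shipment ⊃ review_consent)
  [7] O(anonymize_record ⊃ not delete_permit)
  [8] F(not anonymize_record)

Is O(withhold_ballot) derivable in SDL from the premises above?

Premise 8 is F(not anonymize_record), i.e. O(anonymize_record).
Applying K to premise 7 (O(anonymize_record ⊃ not delete_permit)) and O(anonymize_record) yields O(not delete_permit).
From O(not delete_permit) and premise 5, O(not delete_permit ⊃ not release_detainee), we obtain O(not release_detainee).
Premise 1 is O(not release_detainee ⊃ flag_roster); since O(not release_detainee), deontic closure gives O(flag_roster).
Premise 4, O(log_shipment ⊃ not flag_roster), contraposes to O(flag_roster ⊃ not log_shipment); with O(flag_roster) we get O(not log_shipment).
The contrapositive of premise 2 (O(not withhold_ballot ⊃ log_shipment)) is O(not log_shipment ⊃ withhold_ballot), and O(not log_shipment) is already established, so O(withhold_ballot).
Premises 3, 6 do not contribute to this derivation.
So O(withhold_ballot) follows.

Yes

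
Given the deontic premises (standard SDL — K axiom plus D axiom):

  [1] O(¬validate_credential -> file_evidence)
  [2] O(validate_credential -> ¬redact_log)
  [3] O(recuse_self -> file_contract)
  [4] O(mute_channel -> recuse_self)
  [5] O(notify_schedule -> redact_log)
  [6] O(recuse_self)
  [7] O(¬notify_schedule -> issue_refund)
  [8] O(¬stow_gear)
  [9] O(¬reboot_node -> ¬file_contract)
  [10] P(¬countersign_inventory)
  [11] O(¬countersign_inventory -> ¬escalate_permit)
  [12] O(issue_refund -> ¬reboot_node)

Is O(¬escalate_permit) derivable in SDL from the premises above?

Premise 11 is O(¬countersign_inventory -> ¬escalate_permit), but O(¬countersign_inventory) is not derivable from the premises (the permission P(¬countersign_inventory) asserts only ¬O(countersign_inventory), not O(¬countersign_inventory)), so it does not yield O(¬escalate_permit).
No other premise forces O(¬escalate_permit). An ideal world satisfying every premise can still have ¬escalate_permit false, so O(¬escalate_permit) is not derivable.

No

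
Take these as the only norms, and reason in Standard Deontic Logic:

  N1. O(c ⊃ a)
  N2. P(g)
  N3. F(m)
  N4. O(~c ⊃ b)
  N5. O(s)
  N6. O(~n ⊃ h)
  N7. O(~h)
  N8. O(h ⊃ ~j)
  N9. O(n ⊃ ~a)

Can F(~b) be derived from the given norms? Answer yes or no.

Premise 7 gives O(~h).
The contrapositive of premise 6 (O(~n ⊃ h)) is O(~h ⊃ n), and O(~h) is already established, so O(n).
From O(n) and premise 9, O(n ⊃ ~a), we obtain O(~a).
Premise 1, O(c ⊃ a), contraposes to O(~a ⊃ ~c); with O(~a) we get O(~c).
From O(~c) and premise 4, O(~c ⊃ b), we obtain O(b).
Premises 2, 3, 5, 8 do not contribute to this derivation.
So O(b) holds, i.e. F(~b). The claim follows.

Yes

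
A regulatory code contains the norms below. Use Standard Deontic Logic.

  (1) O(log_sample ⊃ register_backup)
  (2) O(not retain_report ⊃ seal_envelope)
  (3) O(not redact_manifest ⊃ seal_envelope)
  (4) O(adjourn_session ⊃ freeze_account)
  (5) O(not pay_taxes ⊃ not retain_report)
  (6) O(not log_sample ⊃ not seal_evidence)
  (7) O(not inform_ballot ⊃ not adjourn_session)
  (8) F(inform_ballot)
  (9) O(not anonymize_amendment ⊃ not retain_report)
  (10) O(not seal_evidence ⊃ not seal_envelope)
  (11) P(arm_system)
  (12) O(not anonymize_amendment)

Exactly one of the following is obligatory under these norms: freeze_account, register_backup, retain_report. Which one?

Premise 12 states O(not anonymize_amendment) outright.
Premise 9 is O(not anonymize_amendment ⊃ not retain_report); since O(not anonymize_amendment), deontic closure gives O(not retain_report).
From O(not retain_report) and premise 2, O(not retain_report ⊃ seal_envelope), we obtain O(seal_envelope).
Premise 10, O(not seal_evidence ⊃ not seal_envelope), contraposes to O(seal_envelope ⊃ seal_evidence); with O(seal_envelope) we get O(seal_evidence).
The contrapositive of premise 6 (O(not log_sample ⊃ not seal_evidence)) is O(seal_evidence ⊃ log_sample), and O(seal_evidence) is already established, so O(log_sample).
From O(log_sample) and premise 1, O(log_sample ⊃ register_backup), we obtain O(register_backup).
So O(register_backup) holds — register_backup is obligatory. None of the other listed options is made obligatory by any chain of premises.

register_backup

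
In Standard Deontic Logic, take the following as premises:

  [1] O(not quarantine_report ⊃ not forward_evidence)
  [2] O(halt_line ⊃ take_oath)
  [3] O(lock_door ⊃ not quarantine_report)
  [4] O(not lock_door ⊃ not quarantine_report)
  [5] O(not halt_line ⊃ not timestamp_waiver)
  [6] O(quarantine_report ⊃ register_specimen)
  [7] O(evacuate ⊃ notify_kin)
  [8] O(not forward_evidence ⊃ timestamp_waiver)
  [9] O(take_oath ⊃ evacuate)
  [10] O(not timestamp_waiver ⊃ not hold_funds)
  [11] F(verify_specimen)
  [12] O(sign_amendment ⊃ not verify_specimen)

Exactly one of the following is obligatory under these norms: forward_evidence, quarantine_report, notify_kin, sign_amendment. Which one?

Premises 3 and 4 are O(lock_door ⊃ not quarantine_report) and O(not lock_door ⊃ not quarantine_report); every ideal world satisfies lock_door or not lock_door, so in either case not quarantine_report holds — hence O(not quarantine_report).
With premise 1, O(not quarantine_report ⊃ not forward_evidence), the K-axiom yields O(not forward_evidence).
From O(not forward_evidence) and premise 8, O(not forward_evidence ⊃ timestamp_waiver), we obtain O(timestamp_waiver).
Premise 5 is O(not halt_line ⊃ not timestamp_waiver); contrapositively O(timestamp_waiver ⊃ halt_line). Since O(timestamp_waiver) holds, K gives O(halt_line).
With premise 2, O(halt_line ⊃ take_oath), the K-axiom yields O(take_oath).
From O(take_oath) and premise 9, O(take_oath ⊃ evacuate), we obtain O(evacuate).
Premise 7 is O(evacuate ⊃ notify_kin); since O(evacuate), deontic closure gives O(notify_kin).
So O(notify_kin) holds — notify_kin is obligatory. None of the other listed options is made obligatory by any chain of premises.

notify_kin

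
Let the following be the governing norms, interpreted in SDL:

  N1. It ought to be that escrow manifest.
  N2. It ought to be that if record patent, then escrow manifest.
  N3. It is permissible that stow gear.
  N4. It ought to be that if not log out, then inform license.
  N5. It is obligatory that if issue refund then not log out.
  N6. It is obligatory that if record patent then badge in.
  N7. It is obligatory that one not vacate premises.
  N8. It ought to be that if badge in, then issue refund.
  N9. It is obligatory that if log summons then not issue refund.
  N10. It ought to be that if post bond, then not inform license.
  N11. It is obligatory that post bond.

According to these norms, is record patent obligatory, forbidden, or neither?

Forbidden

Premise 11 gives O(post_bond).
Premise 10 is O(post_bond → ¬inform_license); since O(post_bond), deontic closure gives O(¬inform_license).
Premise 4 is O(¬log_out → inform_license); contrapositively O(¬inform_license → log_out). Since O(¬inform_license) holds, K gives O(log_out).
Premise 5, O(issue_refund → ¬log_out), contraposes to O(log_out → ¬issue_refund); with O(log_out) we get O(¬issue_refund).
The contrapositive of premise 8 (O(badge_in → issue_refund)) is O(¬issue_refund → ¬badge_in), and O(¬issue_refund) is already established, so O(¬badge_in).
Premise 6 is O(record_patent → badge_in); contrapositively O(¬badge_in → ¬record_patent). Since O(¬badge_in) holds, K gives O(¬record_patent).
Premises 1, 2, 3, 7, 9 do not contribute to this derivation.
Thus O(¬record_patent), which is F(record_patent): record_patent is forbidden.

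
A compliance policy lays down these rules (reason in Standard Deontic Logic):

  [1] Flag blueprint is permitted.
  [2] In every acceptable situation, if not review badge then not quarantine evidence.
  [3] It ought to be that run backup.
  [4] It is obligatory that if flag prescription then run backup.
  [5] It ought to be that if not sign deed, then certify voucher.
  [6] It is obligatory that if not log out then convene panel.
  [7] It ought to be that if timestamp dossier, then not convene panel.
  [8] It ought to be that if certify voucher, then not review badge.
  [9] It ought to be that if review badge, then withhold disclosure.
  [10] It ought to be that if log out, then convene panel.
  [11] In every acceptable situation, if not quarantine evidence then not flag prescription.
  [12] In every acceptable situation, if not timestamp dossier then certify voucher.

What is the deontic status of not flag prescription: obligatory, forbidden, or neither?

Obligatory

By case analysis on log_out: premise 10 gives O(log_out → convene_panel) and premise 6 gives O(¬log_out → convene_panel), so O(convene_panel) either way.
Premise 7 is O(timestamp_dossier → ¬convene_panel); contrapositively O(convene_panel → ¬timestamp_dossier). Since O(convene_panel) holds, K gives O(¬timestamp_dossier).
From O(¬timestamp_dossier) and premise 12, O(¬timestamp_dossier → certify_voucher), we obtain O(certify_voucher).
Premise 8 is O(certify_voucher → ¬review_badge); since O(certify_voucher), deontic closure gives O(¬review_badge).
From O(¬review_badge) and premise 2, O(¬review_badge → ¬quarantine_evidence), we obtain O(¬quarantine_evidence).
Premise 11 is O(¬quarantine_evidence → ¬flag_prescription); since O(¬quarantine_evidence), deontic closure gives O(¬flag_prescription).
Premises 1, 3, 4, 5, 9 do not contribute to this derivation.
Hence ¬flag_prescription is obligatory.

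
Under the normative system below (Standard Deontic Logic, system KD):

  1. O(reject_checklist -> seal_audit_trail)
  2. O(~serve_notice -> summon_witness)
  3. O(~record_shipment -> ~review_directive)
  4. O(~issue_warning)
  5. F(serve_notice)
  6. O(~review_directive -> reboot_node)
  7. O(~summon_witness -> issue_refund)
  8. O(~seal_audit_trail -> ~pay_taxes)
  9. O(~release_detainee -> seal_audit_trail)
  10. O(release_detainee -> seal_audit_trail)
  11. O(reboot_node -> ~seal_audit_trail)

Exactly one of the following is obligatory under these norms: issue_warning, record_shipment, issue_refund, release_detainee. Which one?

record_shipment

Premises 10 and 9 cover both cases: O(release_detainee -> seal_audit_trail) and O(~release_detainee -> seal_audit_trail). Since release_detainee ∨ ~release_detainee is a tautology, O(seal_audit_trail) follows.
Premise 11 is O(reboot_node -> ~seal_audit_trail); contrapositively O(seal_audit_trail -> ~reboot_node). Since O(seal_audit_trail) holds, K gives O(~reboot_node).
The contrapositive of premise 6 (O(~review_directive -> reboot_node)) is O(~reboot_node -> review_directive), and O(~reboot_node) is already established, so O(review_directive).
Premise 3, O(~record_shipment -> ~review_directive), contraposes to O(review_directive -> record_shipment); with O(review_directive) we get O(record_shipment).
So O(record_shipment) holds — record_shipment is obligatory. None of the other listed options is made obligatory by any chain of premises.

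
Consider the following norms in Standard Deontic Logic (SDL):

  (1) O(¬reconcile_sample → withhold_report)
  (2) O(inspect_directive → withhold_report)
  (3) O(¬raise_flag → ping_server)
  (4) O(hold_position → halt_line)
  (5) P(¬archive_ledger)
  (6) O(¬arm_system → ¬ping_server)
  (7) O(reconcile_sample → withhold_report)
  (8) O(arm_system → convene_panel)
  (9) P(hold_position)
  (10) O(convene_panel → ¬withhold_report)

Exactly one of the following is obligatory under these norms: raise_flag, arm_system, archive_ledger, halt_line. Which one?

Premises 1 and 7 are O(¬reconcile_sample → withhold_report) and O(reconcile_sample → withhold_report); every ideal world satisfies ¬reconcile_sample or reconcile_sample, so in either case withhold_report holds — hence O(withhold_report).
The contrapositive of premise 10 (O(convene_panel → ¬withhold_report)) is O(withhold_report → ¬convene_panel), and O(withhold_report) is already established, so O(¬convene_panel).
The contrapositive of premise 8 (O(arm_system → convene_panel)) is O(¬convene_panel → ¬arm_system), and O(¬convene_panel) is already established, so O(¬arm_system).
Applying K to premise 6 (O(¬arm_system → ¬ping_server)) and O(¬arm_system) yields O(¬ping_server).
The contrapositive of premise 3 (O(¬raise_flag → ping_server)) is O(¬ping_server → raise_flag), and O(¬ping_server) is already established, so O(raise_flag).
So O(raise_flag) holds — raise_flag is obligatory. None of the other listed options is made obligatory by any chain of premises.

raise_flag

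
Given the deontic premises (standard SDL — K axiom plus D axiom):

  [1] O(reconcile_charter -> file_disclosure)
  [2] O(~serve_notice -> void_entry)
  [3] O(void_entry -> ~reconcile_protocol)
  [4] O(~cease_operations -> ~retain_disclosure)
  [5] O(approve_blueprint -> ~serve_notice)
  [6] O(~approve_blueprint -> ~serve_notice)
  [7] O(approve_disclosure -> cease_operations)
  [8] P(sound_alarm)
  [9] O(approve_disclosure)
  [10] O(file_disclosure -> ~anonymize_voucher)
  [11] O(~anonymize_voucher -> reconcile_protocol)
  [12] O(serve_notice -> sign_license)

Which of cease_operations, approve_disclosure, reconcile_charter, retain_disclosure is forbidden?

reconcile_charter

Premises 6 and 5 cover both cases: O(~approve_blueprint -> ~serve_notice) and O(approve_blueprint -> ~serve_notice). Since ~approve_blueprint ∨ approve_blueprint is a tautology, O(~serve_notice) follows.
Premise 2 is O(~serve_notice -> void_entry); since O(~serve_notice), deontic closure gives O(void_entry).
With premise 3, O(void_entry -> ~reconcile_protocol), the K-axiom yields O(~reconcile_protocol).
Premise 11 is O(~anonymize_voucher -> reconcile_protocol); contrapositively O(~reconcile_protocol -> anonymize_voucher). Since O(~reconcile_protocol) holds, K gives O(anonymize_voucher).
Premise 10, O(file_disclosure -> ~anonymize_voucher), contraposes to O(anonymize_voucher -> ~file_disclosure); with O(anonymize_voucher) we get O(~file_disclosure).
Premise 1, O(reconcile_charter -> file_disclosure), contraposes to O(~file_disclosure -> ~reconcile_charter); with O(~file_disclosure) we get O(~reconcile_charter).
So O(~reconcile_charter) holds, i.e. reconcile_charter is forbidden. None of the other listed options is forbidden under the premises.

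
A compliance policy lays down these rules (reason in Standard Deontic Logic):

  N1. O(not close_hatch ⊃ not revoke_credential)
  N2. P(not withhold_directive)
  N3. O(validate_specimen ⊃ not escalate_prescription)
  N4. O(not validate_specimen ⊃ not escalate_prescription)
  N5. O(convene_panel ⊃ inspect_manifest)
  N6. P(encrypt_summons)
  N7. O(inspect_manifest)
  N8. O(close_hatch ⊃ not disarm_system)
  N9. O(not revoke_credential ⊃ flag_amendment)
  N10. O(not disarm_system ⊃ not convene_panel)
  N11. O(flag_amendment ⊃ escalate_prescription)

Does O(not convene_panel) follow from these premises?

Yes

By case analysis on not validate_specimen: premise 4 gives O(not validate_specimen ⊃ not escalate_prescription) and premise 3 gives O(validate_specimen ⊃ not escalate_prescription), so O(not escalate_prescription) either way.
Premise 11 is O(flag_amendment ⊃ escalate_prescription); contrapositively O(not escalate_prescription ⊃ not flag_amendment). Since O(not escalate_prescription) holds, K gives O(not flag_amendment).
Premise 9, O(not revoke_credential ⊃ flag_amendment), contraposes to O(not flag_amendment ⊃ revoke_credential); with O(not flag_amendment) we get O(revoke_credential).
Premise 1 is O(not close_hatch ⊃ not revoke_credential); contrapositively O(revoke_credential ⊃ close_hatch). Since O(revoke_credential) holds, K gives O(close_hatch).
Premise 8 is O(close_hatch ⊃ not disarm_system); since O(close_hatch), deontic closure gives O(not disarm_system).
From O(not disarm_system) and premise 10, O(not disarm_system ⊃ not convene_panel), we obtain O(not convene_panel).
Premises 2, 5, 6, 7 do not contribute to this derivation.
So O(not convene_panel) follows.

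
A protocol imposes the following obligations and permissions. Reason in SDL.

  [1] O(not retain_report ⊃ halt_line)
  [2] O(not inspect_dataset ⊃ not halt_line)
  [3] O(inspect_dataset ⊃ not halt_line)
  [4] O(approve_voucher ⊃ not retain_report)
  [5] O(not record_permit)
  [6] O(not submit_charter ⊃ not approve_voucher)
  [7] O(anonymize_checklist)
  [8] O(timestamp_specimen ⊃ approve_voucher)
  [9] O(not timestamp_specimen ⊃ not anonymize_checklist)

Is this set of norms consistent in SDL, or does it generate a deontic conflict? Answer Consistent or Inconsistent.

Inconsistent

By case analysis on inspect_dataset: premise 3 gives O(inspect_dataset ⊃ not halt_line) and premise 2 gives O(not inspect_dataset ⊃ not halt_line), so O(not halt_line) either way.
Premise 1 is O(not retain_report ⊃ halt_line); contrapositively O(not halt_line ⊃ retain_report). Since O(not halt_line) holds, K gives O(retain_report).
The contrapositive of premise 4 (O(approve_voucher ⊃ not retain_report)) is O(retain_report ⊃ not approve_voucher), and O(retain_report) is already established, so O(not approve_voucher).
The contrapositive of premise 8 (O(timestamp_specimen ⊃ approve_voucher)) is O(not approve_voucher ⊃ not timestamp_specimen), and O(not approve_voucher) is already established, so O(not timestamp_specimen).
Applying K to premise 9 (O(not timestamp_specimen ⊃ not anonymize_checklist)) and O(not timestamp_specimen) yields O(not anonymize_checklist).
Yet premise 7 states O(anonymize_checklist).
We now have both O(not anonymize_checklist) and O(anonymize_checklist) — anonymize_checklist is simultaneously obligatory and forbidden, violating the D-axiom.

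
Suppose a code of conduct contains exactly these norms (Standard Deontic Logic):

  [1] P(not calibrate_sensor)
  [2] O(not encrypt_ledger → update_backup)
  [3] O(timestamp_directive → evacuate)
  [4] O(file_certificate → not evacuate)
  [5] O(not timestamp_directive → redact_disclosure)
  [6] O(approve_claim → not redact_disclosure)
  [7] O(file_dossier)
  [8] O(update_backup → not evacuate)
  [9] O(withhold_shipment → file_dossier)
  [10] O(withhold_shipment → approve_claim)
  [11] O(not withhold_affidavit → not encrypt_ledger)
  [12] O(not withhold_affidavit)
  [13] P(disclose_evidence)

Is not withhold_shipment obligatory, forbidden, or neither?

Obligatory

Premise 12 gives O(not withhold_affidavit).
Applying K to premise 11 (O(not withhold_affidavit → not encrypt_ledger)) and O(not withhold_affidavit) yields O(not encrypt_ledger).
With premise 2, O(not encrypt_ledger → update_backup), the K-axiom yields O(update_backup).
Premise 8 is O(update_backup → not evacuate); since O(update_backup), deontic closure gives O(not evacuate).
Premise 3, O(timestamp_directive → evacuate), contraposes to O(not evacuate → not timestamp_directive); with O(not evacuate) we get O(not timestamp_directive).
Applying K to premise 5 (O(not timestamp_directive → redact_disclosure)) and O(not timestamp_directive) yields O(redact_disclosure).
The contrapositive of premise 6 (O(approve_claim → not redact_disclosure)) is O(redact_disclosure → not approve_claim), and O(redact_disclosure) is already established, so O(not approve_claim).
The contrapositive of premise 10 (O(withhold_shipment → approve_claim)) is O(not approve_claim → not withhold_shipment), and O(not approve_claim) is already established, so O(not withhold_shipment).
Premises 1, 4, 7, 9, 13 do not contribute to this derivation.
Hence not withhold_shipment is obligatory.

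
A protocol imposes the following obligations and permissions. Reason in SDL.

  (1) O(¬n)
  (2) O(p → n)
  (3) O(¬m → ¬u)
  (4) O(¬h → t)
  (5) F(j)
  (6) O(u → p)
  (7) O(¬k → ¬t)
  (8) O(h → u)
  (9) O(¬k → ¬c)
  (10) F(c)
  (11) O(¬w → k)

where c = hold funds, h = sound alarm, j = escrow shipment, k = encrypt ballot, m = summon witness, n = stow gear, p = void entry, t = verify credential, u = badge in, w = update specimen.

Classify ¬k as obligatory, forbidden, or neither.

From premise 1 we have O(¬n).
The contrapositive of premise 2 (O(p → n)) is O(¬n → ¬p), and O(¬n) is already established, so O(¬p).
The contrapositive of premise 6 (O(u → p)) is O(¬p → ¬u), and O(¬p) is already established, so O(¬u).
The contrapositive of premise 8 (O(h → u)) is O(¬u → ¬h), and O(¬u) is already established, so O(¬h).
With premise 4, O(¬h → t), the K-axiom yields O(t).
Premise 7, O(¬k → ¬t), contraposes to O(t → k); with O(t) we get O(k).
Premises 3, 5, 9, 10, 11 do not contribute to this derivation.
Thus O(k), which is F(¬k): ¬k is forbidden.

Forbidden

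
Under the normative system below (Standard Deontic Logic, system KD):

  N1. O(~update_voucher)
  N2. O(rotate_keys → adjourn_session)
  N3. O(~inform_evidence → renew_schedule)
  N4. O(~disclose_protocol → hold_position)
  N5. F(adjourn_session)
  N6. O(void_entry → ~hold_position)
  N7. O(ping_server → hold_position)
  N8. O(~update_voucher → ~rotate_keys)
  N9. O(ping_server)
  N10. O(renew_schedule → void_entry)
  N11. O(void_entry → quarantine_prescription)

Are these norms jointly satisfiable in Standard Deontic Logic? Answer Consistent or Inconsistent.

Consistent

Premise 2 is O(rotate_keys → adjourn_session), but O(rotate_keys) is not derivable from the premises, so it does not yield O(adjourn_session).
So O(adjourn_session) is not derivable, and the apparent clash with O(~adjourn_session) does not arise.
A world satisfying every obligation exists (e.g. adjourn_session=false, disclose_protocol=false, hold_position=true, inform_evidence=true, ping_server=true, quarantine_prescription=false, renew_schedule=false, rotate_keys=false, update_voucher=false, void_entry=false); no atom is both obligatory and forbidden, so the set is consistent.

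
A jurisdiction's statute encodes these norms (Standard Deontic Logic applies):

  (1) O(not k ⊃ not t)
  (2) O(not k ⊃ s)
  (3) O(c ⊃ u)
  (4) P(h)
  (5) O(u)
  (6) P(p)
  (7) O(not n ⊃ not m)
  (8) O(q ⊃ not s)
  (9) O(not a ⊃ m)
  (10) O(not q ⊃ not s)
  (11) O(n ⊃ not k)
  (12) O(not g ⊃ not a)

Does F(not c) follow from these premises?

No

Premise 3 is O(c ⊃ u); even if O(u) held, inferring O(c) would be affirming the consequent — invalid.
No other premise forces O(c). An ideal world satisfying every premise can still have not c true, so F(not c) is not derivable.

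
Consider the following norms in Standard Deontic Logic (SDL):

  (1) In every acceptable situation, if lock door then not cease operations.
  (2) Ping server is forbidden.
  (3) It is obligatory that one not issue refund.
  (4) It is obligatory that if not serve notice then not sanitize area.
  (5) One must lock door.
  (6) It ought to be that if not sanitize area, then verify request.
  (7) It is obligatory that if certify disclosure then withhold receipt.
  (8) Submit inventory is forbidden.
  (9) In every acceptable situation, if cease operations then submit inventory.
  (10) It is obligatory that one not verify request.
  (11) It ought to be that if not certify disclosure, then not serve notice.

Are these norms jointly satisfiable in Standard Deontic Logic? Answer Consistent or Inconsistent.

Premise 9 is O(cease_operations → submit_inventory), but O(cease_operations) is not derivable from the premises, so it does not yield O(submit_inventory).
So O(submit_inventory) is not derivable, and the apparent clash with O(¬submit_inventory) does not arise.
A world satisfying every obligation exists (e.g. cease_operations=false, certify_disclosure=true, issue_refund=false, lock_door=true, ping_server=false, sanitize_area=true, serve_notice=true, submit_inventory=false, verify_request=false, withhold_receipt=true); no atom is both obligatory and forbidden, so the set is consistent.

Consistent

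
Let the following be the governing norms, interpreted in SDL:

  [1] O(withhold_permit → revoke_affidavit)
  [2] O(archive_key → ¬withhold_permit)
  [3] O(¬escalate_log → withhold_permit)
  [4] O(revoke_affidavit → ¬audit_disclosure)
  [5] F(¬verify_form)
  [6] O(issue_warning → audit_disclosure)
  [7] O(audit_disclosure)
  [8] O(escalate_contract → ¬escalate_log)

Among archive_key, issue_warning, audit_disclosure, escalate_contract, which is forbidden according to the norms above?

escalate_contract

From premise 7 we have O(audit_disclosure).
The contrapositive of premise 4 (O(revoke_affidavit → ¬audit_disclosure)) is O(audit_disclosure → ¬revoke_affidavit), and O(audit_disclosure) is already established, so O(¬revoke_affidavit).
Premise 1, O(withhold_permit → revoke_affidavit), contraposes to O(¬revoke_affidavit → ¬withhold_permit); with O(¬revoke_affidavit) we get O(¬withhold_permit).
The contrapositive of premise 3 (O(¬escalate_log → withhold_permit)) is O(¬withhold_permit → escalate_log), and O(¬withhold_permit) is already established, so O(escalate_log).
Premise 8 is O(escalate_contract → ¬escalate_log); contrapositively O(escalate_log → ¬escalate_contract). Since O(escalate_log) holds, K gives O(¬escalate_contract).
So O(¬escalate_contract) holds, i.e. escalate_contract is forbidden. None of the other listed options is forbidden under the premises.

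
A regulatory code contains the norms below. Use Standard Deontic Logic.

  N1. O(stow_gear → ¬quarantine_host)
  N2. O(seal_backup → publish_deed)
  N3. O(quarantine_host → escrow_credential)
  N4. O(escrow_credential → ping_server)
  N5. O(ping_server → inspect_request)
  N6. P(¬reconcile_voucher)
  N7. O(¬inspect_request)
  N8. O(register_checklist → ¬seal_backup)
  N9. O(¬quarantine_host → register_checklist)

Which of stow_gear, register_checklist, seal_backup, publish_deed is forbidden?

Premise 7 gives O(¬inspect_request).
Premise 5, O(ping_server → inspect_request), contraposes to O(¬inspect_request → ¬ping_server); with O(¬inspect_request) we get O(¬ping_server).
Premise 4, O(escrow_credential → ping_server), contraposes to O(¬ping_server → ¬escrow_credential); with O(¬ping_server) we get O(¬escrow_credential).
The contrapositive of premise 3 (O(quarantine_host → escrow_credential)) is O(¬escrow_credential → ¬quarantine_host), and O(¬escrow_credential) is already established, so O(¬quarantine_host).
Premise 9 is O(¬quarantine_host → register_checklist); since O(¬quarantine_host), deontic closure gives O(register_checklist).
From O(register_checklist) and premise 8, O(register_checklist → ¬seal_backup), we obtain O(¬seal_backup).
So O(¬seal_backup) holds, i.e. seal_backup is forbidden. None of the other listed options is forbidden under the premises.

seal_backup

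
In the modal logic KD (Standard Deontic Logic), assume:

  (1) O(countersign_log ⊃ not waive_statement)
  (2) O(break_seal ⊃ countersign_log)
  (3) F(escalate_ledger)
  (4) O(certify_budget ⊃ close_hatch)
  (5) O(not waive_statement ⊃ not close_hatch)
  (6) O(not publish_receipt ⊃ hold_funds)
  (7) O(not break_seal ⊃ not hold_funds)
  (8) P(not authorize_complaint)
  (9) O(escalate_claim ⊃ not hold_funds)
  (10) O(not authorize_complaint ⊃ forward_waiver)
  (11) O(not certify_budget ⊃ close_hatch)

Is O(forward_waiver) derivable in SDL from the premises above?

No

Premise 10 is O(not authorize_complaint ⊃ forward_waiver), but O(not authorize_complaint) is not derivable from the premises (the permission P(not authorize_complaint) asserts only not O(authorize_complaint), not O(not authorize_complaint)), so it does not yield O(forward_waiver).
No other premise forces O(forward_waiver). An ideal world satisfying every premise can still have forward_waiver false, so O(forward_waiver) is not derivable.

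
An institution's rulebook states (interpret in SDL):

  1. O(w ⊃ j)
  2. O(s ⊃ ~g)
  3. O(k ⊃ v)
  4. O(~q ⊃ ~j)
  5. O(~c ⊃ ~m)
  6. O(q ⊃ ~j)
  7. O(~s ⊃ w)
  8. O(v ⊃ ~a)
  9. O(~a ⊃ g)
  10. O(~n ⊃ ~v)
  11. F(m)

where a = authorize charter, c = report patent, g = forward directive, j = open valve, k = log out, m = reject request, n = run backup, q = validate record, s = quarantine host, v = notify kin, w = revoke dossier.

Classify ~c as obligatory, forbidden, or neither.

Premise 5 is O(~c ⊃ ~m); even if O(~m) held, inferring O(~c) would be affirming the consequent — invalid.
No premise or chain of K-axiom applications forces O(~c), and none forces O(c). So ~c is neither obligatory nor forbidden under these norms.

Neither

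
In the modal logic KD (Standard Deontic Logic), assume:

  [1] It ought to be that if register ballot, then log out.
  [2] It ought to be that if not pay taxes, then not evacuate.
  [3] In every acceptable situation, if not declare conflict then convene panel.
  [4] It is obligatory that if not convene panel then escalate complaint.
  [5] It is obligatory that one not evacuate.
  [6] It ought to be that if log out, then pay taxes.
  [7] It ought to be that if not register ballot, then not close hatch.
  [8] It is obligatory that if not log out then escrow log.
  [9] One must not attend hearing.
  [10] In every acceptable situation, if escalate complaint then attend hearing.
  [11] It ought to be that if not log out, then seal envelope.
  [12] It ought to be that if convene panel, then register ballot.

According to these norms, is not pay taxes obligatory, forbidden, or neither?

Forbidden

Premise 9, F(attend_hearing), is equivalent to O(¬attend_hearing).
Premise 10, O(escalate_complaint → attend_hearing), contraposes to O(¬attend_hearing → ¬escalate_complaint); with O(¬attend_hearing) we get O(¬escalate_complaint).
The contrapositive of premise 4 (O(¬convene_panel → escalate_complaint)) is O(¬escalate_complaint → convene_panel), and O(¬escalate_complaint) is already established, so O(convene_panel).
From O(convene_panel) and premise 12, O(convene_panel → register_ballot), we obtain O(register_ballot).
With premise 1, O(register_ballot → log_out), the K-axiom yields O(log_out).
From O(log_out) and premise 6, O(log_out → pay_taxes), we obtain O(pay_taxes).
Premises 2, 3, 5, 7, 8, 11 do not contribute to this derivation.
Thus O(pay_taxes), which is F(¬pay_taxes): ¬pay_taxes is forbidden.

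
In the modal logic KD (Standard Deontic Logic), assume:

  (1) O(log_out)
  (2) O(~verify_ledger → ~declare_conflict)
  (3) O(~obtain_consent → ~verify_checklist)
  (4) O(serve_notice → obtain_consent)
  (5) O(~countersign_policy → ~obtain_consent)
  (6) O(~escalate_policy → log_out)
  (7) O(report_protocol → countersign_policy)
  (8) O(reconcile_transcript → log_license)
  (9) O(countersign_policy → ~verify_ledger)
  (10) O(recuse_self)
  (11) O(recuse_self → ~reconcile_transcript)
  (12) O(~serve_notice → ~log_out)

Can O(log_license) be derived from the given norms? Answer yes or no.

Premise 8 is O(reconcile_transcript → log_license), but O(reconcile_transcript) is not derivable from the premises, so it does not yield O(log_license).
No other premise forces O(log_license). An ideal world satisfying every premise can still have log_license false, so O(log_license) is not derivable.

No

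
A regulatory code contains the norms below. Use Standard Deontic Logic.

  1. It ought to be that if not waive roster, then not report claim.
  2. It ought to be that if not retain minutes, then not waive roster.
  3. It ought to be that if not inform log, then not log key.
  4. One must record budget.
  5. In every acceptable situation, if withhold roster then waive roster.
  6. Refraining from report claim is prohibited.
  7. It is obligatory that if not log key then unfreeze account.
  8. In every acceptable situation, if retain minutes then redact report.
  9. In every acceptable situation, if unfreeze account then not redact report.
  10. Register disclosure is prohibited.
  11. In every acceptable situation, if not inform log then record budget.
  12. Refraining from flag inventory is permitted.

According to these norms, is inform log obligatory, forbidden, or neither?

Obligatory

Premise 6, F(¬report_claim), is equivalent to O(report_claim).
Premise 1 is O(¬waive_roster → ¬report_claim); contrapositively O(report_claim → waive_roster). Since O(report_claim) holds, K gives O(waive_roster).
The contrapositive of premise 2 (O(¬retain_minutes → ¬waive_roster)) is O(waive_roster → retain_minutes), and O(waive_roster) is already established, so O(retain_minutes).
Premise 8 is O(retain_minutes → redact_report); since O(retain_minutes), deontic closure gives O(redact_report).
Premise 9, O(unfreeze_account → ¬redact_report), contraposes to O(redact_report → ¬unfreeze_account); with O(redact_report) we get O(¬unfreeze_account).
Premise 7 is O(¬log_key → unfreeze_account); contrapositively O(¬unfreeze_account → log_key). Since O(¬unfreeze_account) holds, K gives O(log_key).
The contrapositive of premise 3 (O(¬inform_log → ¬log_key)) is O(log_key → inform_log), and O(log_key) is already established, so O(inform_log).
Premises 4, 5, 10, 11, 12 do not contribute to this derivation.
Hence inform_log is obligatory.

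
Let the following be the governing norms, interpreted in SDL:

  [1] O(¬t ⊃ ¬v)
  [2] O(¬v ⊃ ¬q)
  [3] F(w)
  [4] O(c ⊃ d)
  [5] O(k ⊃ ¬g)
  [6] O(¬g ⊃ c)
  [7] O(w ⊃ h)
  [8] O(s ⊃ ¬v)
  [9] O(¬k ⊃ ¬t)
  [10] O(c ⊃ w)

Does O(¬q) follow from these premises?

Yes

Premise 3, F(w), is equivalent to O(¬w).
The contrapositive of premise 10 (O(c ⊃ w)) is O(¬w ⊃ ¬c), and O(¬w) is already established, so O(¬c).
Premise 6, O(¬g ⊃ c), contraposes to O(¬c ⊃ g); with O(¬c) we get O(g).
Premise 5 is O(k ⊃ ¬g); contrapositively O(g ⊃ ¬k). Since O(g) holds, K gives O(¬k).
With premise 9, O(¬k ⊃ ¬t), the K-axiom yields O(¬t).
Applying K to premise 1 (O(¬t ⊃ ¬v)) and O(¬t) yields O(¬v).
Applying K to premise 2 (O(¬v ⊃ ¬q)) and O(¬v) yields O(¬q).
Premises 4, 7, 8 do not contribute to this derivation.
So O(¬q) follows.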